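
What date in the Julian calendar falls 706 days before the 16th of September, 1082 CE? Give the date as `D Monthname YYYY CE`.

Counting 706 days back from JDN 2116517 reaches JDN 2115811, which is 10 October 1080 CE.

10 October 1080 CE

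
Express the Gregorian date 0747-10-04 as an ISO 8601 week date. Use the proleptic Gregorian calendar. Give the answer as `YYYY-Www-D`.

0747-W40-6

The weekday is Saturday (ISO weekday 6).
That Saturday belongs to ISO week 40 of ISO year 747.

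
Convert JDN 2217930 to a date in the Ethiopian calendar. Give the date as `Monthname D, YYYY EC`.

The proleptic Gregorian equivalent of JDN 2217930 is 20 May 1360.
In the Ethiopian calendar that day is Ginbot 17, 1352 EC.

Ginbot 17, 1352 EC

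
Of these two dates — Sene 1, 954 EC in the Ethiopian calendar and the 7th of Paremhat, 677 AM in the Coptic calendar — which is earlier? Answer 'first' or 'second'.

The two dates have Julian Day Numbers 2072574 and 2072125 respectively.
Since 2072125 < 2072574, the second date comes first.

second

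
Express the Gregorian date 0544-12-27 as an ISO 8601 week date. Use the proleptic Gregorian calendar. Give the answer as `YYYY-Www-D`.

0544-W52-7

The weekday is Sunday (ISO weekday 7).
That Sunday belongs to ISO week 52 of ISO year 544.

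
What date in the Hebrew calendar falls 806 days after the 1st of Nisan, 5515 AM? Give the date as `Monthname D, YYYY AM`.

Sivan 8, 5517 AM

JDN of the 1st of Nisan, 5515 AM = 2362132.
2362132 + 806 = 2362938.
JDN 2362938 in the Hebrew calendar is Sivan 8, 5517 AM.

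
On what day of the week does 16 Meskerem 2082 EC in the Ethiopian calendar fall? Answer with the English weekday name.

Monday

Equivalently 26 September 2089 Gregorian, JDN 2484321.
JDN 2484321 mod 7 = 0, and JDN 0 was a Monday, so this is a Monday.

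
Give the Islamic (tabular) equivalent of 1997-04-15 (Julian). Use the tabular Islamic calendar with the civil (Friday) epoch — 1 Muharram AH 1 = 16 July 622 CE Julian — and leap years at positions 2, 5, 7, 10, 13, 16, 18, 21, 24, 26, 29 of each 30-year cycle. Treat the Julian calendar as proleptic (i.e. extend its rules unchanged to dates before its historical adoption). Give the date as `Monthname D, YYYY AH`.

Julian Day Number of the source date = 2450567.
Converting JDN 2450567 to the tabular Islamic calendar gives 20 Dhu al-Hijjah 1417 AH.

Dhu al-Hijjah 20, 1417 AH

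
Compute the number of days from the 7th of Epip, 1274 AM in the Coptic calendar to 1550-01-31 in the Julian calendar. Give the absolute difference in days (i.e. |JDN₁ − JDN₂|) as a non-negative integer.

JDN of the first date = 2290299.
JDN of the second date = 2287226.
|2287226 − 2290299| = 3073.

3073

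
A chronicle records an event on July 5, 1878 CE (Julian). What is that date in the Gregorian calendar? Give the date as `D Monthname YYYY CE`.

The Julian–Gregorian offset here is 12 days (Julian trailing).
5 July 1878 Julian + 12 days → 17 July 1878 Gregorian.

17 July 1878 CE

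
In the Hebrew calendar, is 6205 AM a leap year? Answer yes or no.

yes

Hebrew year 6205 is year 11 of its 19-year Metonic cycle; leap years are at positions 3, 6, 8, 11, 14, 17, 19, so it is a leap year (13 months).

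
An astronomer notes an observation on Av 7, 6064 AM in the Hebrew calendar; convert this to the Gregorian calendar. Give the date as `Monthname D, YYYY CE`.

August 9, 2304 CE

Both dates share Julian Day Number 2562799; in the Gregorian calendar that is 9 August 2304 CE.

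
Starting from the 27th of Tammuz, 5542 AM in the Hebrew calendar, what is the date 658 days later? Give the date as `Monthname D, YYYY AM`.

Iyar 6, 5544 AM

Counting 658 days forward from JDN 2372112 reaches JDN 2372770, which is Iyar 6, 5544 AM.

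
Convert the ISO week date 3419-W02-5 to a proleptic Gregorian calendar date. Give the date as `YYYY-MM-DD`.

ISO week 1 of 3419 is the week containing the first Thursday of 3419.
Week 2, day 5 (Friday) lands on 3419-01-15.

3419-01-15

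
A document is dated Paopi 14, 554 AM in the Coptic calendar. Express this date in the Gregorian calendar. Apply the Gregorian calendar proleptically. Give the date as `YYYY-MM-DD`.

Julian Day Number of the source date = 2027056.
Converting JDN 2027056 to the Gregorian calendar gives 15 October 837 CE.

0837-10-15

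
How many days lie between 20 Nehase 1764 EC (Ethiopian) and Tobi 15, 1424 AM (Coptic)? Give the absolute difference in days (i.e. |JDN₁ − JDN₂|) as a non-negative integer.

23591

JDN of the first date = 2368506.
JDN of the second date = 2344915.
|2344915 − 2368506| = 23591.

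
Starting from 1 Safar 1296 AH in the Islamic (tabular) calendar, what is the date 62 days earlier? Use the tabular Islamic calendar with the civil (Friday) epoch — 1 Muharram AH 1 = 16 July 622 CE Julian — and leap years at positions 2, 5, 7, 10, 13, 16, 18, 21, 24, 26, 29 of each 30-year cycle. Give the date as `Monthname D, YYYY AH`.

The starting date is JDN 2407375; 2407375 − 62 = 2407313.
JDN 2407313 corresponds to Dhu al-Qa'dah 29, 1295 AH.

Dhu al-Qa'dah 29, 1295 AH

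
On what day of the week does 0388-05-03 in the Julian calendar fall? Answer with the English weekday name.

In the proleptic Gregorian calendar this is 4 May 388 (JDN 1862898).
Since JDN mod 7 = 2 (0 = Monday), the day is Wednesday.

Wednesday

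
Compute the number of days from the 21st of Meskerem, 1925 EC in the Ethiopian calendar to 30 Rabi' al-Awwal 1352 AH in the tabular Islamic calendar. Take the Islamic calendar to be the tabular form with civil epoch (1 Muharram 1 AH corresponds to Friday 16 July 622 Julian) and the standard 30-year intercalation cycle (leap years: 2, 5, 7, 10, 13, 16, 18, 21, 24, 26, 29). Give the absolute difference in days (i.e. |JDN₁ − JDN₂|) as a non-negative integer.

JDN of the first date = 2426982.
JDN of the second date = 2427277.
|2427277 − 2426982| = 295.

295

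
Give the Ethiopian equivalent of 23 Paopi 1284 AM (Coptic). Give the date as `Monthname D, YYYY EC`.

The source date corresponds to 31 October 1567 in the proleptic Gregorian calendar (JDN 2293698).
That day falls on 23 Tikimt 1560 EC in the Ethiopian calendar.

Tikimt 23, 1560 EC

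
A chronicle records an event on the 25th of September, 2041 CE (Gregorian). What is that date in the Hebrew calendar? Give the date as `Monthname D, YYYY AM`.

Elul 29, 5801 AM

Both dates share Julian Day Number 2466788; in the Hebrew calendar that is 29 Elul 5801 AM.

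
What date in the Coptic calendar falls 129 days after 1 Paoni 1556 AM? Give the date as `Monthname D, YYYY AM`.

Counting 129 days forward from JDN 2393264 reaches JDN 2393393, which is Paopi 5, 1557 AM.

Paopi 5, 1557 AM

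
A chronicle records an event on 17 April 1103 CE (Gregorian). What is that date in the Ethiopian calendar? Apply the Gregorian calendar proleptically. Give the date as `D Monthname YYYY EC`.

15 Miyazya 1095 EC

Both dates share Julian Day Number 2124028; in the Ethiopian calendar that is 15 Miyazya 1095 EC.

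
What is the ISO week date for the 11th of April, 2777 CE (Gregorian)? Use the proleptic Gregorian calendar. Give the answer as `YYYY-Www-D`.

The weekday is Monday (ISO weekday 1).
That Monday belongs to ISO week 15 of ISO year 2777.

2777-W15-1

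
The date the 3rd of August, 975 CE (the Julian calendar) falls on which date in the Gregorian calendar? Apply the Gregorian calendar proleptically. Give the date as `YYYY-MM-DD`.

For dates in this range the Gregorian date is 5 days ahead of the Julian.
3 August 975 Julian + 5 days → 8 August 975 Gregorian.

0975-08-08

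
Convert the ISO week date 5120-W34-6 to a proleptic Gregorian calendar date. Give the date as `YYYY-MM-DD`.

ISO week 1 of 5120 is the week containing the first Thursday of 5120.
Week 34, day 6 (Saturday) lands on 5120-08-21.

5120-08-21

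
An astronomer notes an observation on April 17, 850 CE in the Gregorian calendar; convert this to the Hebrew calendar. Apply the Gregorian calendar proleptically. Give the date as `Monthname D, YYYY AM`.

Nisan 27, 4610 AM

Julian Day Number of the source date = 2031623.
Converting JDN 2031623 to the Hebrew calendar gives 27 Nisan 4610 AM.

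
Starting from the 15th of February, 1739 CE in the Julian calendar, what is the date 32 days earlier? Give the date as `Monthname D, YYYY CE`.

JDN of the 15th of February, 1739 CE = 2356273.
2356273 − 32 = 2356241.
JDN 2356241 in the Julian calendar is January 14, 1739 CE.

January 14, 1739 CE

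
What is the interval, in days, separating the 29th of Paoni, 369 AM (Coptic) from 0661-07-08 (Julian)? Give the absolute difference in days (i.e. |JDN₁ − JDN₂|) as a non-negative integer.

First date → JDN 1959740; second date → JDN 1962677.
The interval is |1959740 − 1962677| = 2937 days.

2937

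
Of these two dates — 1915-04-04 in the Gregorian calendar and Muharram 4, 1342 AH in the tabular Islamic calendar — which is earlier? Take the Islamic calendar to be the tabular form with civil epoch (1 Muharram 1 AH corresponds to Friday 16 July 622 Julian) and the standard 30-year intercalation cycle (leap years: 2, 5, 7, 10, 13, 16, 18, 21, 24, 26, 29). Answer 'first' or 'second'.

first

The two dates have Julian Day Numbers 2420592 and 2423649 respectively.
Since 2420592 < 2423649, the first date comes first.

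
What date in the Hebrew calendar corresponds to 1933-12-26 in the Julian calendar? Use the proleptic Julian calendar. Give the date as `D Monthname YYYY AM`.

21 Tevet 5694 AM

Both dates share Julian Day Number 2427446; in the Hebrew calendar that is 21 Tevet 5694 AM.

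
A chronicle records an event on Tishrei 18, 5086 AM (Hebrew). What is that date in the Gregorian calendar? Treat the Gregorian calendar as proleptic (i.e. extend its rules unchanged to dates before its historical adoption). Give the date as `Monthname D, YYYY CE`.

October 4, 1325 CE

Julian Day Number of the source date = 2205283.
Converting JDN 2205283 to the Gregorian calendar gives 4 October 1325 CE.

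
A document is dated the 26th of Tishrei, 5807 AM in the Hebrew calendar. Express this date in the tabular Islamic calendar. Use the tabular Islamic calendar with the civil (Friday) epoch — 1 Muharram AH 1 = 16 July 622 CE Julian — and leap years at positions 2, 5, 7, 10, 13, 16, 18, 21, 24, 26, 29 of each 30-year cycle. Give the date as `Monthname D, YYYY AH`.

Both dates share Julian Day Number 2468645; in the tabular Islamic calendar that is 25 Dhu al-Hijjah 1468 AH.

Dhu al-Hijjah 25, 1468 AH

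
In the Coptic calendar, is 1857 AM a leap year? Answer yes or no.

no

1857 mod 4 = 1; in the Coptic calendar a year is leap when year mod 4 = 3, so it is a common year.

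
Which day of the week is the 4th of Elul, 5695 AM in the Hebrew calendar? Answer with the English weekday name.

In the Gregorian calendar this is 2 September 1935 (JDN 2428048).
Since JDN mod 7 = 0 (0 = Monday), the day is Monday.

Monday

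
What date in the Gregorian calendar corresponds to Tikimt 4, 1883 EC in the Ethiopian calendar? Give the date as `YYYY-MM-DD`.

Both dates share Julian Day Number 2411654; in the Gregorian calendar that is 13 October 1890 CE.

1890-10-13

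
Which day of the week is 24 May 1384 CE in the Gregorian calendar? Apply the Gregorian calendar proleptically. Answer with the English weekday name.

Since JDN mod 7 = 0 (0 = Monday), the day is Monday.

Monday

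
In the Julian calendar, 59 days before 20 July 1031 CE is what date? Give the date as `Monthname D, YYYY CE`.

JDN of 20 July 1031 CE = 2097831.
2097831 − 59 = 2097772.
JDN 2097772 in the Julian calendar is May 22, 1031 CE.

May 22, 1031 CE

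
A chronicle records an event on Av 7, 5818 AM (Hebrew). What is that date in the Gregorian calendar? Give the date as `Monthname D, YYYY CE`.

July 28, 2058 CE

Julian Day Number of the source date = 2472938.
Converting JDN 2472938 to the Gregorian calendar gives 28 July 2058 CE.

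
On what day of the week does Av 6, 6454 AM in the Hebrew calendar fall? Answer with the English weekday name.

Saturday

In the Gregorian calendar this is 21 July 2694 (JDN 2705225).
Since JDN mod 7 = 5 (0 = Monday), the day is Saturday.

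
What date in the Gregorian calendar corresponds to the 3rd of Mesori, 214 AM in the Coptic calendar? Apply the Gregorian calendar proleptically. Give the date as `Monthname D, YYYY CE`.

July 28, 498 CE

Both dates share Julian Day Number 1903160; in the Gregorian calendar that is 28 July 498 CE.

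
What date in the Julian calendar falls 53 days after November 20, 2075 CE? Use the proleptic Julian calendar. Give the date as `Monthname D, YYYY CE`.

Counting 53 days forward from JDN 2479275 reaches JDN 2479328, which is January 12, 2076 CE.

January 12, 2076 CE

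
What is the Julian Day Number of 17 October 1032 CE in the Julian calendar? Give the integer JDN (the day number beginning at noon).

2098286

Equivalently 23 October 1032 (proleptic Gregorian).
JDN 2299161 is 15 October 1582 CE (Gregorian); the target day is −200875 days from there, so JDN = 2098286.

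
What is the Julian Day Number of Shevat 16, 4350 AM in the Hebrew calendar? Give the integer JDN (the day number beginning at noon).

1936582

In the proleptic Gregorian calendar the same day is 29 January 590.
JDN 2400001 is 17 November 1858 CE (Gregorian), MJD 0; the target day is −463419 days from there, so JDN = 1936582.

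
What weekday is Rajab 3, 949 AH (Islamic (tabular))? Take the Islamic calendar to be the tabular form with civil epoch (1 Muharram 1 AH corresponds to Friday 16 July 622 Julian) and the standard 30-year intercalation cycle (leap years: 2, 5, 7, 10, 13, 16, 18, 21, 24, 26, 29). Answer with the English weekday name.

Friday

This is JDN 2284559 (23 October 1542 Gregorian).
Since JDN mod 7 = 4 (0 = Monday), the day is Friday.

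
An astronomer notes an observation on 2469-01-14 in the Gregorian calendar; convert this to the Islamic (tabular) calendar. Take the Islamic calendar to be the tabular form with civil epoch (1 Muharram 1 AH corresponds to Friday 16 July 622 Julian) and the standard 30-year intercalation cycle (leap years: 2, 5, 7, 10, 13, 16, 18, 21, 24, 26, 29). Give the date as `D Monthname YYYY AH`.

Julian Day Number of the source date = 2622858.
Converting JDN 2622858 to the tabular Islamic calendar gives 29 Safar 1904 AH.

29 Safar 1904 AH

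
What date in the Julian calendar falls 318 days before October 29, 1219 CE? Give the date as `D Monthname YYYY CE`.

15 December 1218 CE

Counting 318 days back from JDN 2166599 reaches JDN 2166281, which is 15 December 1218 CE.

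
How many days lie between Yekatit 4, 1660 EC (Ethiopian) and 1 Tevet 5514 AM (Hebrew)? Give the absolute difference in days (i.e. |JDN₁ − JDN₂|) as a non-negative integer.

31366

First date → JDN 2330324; second date → JDN 2361690.
The interval is |2330324 − 2361690| = 31366 days.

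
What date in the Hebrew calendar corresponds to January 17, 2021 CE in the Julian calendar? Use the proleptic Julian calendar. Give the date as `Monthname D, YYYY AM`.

The source date corresponds to 30 January 2021 in the Gregorian calendar (JDN 2459245).
That day falls on 17 Shevat 5781 AM in the Hebrew calendar.

Shevat 17, 5781 AM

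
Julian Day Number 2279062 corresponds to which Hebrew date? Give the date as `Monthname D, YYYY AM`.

JDN 2279062 is 5 October 1527 in the proleptic Gregorian calendar.
In the Hebrew calendar that day is Tishrei 30, 5288 AM.

Tishrei 30, 5288 AM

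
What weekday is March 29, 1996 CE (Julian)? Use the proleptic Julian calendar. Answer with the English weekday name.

This is JDN 2450185 (11 April 1996 Gregorian).
Since JDN mod 7 = 3 (0 = Monday), the day is Thursday.

Thursday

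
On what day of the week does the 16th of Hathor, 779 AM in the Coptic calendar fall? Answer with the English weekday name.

Tuesday

This is JDN 2109269 (18 November 1062 Gregorian).
JDN 2109269 mod 7 = 1, and JDN 0 was a Monday, so this is a Tuesday.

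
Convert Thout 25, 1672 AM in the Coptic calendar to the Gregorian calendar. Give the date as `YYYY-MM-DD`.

Both dates share Julian Day Number 2435387; in the Gregorian calendar that is 6 October 1955 CE.

1955-10-06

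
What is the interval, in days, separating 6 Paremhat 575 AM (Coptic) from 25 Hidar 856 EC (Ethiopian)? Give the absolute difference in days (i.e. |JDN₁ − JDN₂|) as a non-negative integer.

First date → JDN 2034868; second date → JDN 2036594.
The interval is |2034868 − 2036594| = 1726 days.

1726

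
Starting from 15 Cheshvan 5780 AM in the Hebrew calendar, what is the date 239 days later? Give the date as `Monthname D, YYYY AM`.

JDN of 15 Cheshvan 5780 AM = 2458801.
2458801 + 239 = 2459040.
JDN 2459040 in the Hebrew calendar is Tammuz 17, 5780 AM.

Tammuz 17, 5780 AM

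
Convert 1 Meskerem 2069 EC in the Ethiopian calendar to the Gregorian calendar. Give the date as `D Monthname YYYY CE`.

11 September 2076 CE

Both dates share Julian Day Number 2479558; in the Gregorian calendar that is 11 September 2076 CE.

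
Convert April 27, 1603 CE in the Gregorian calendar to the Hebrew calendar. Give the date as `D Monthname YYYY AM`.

16 Iyar 5363 AM

Both dates share Julian Day Number 2306660; in the Hebrew calendar that is 16 Iyar 5363 AM.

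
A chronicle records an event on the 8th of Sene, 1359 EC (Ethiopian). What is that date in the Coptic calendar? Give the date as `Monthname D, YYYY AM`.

Paoni 8, 1083 AM

Both dates share Julian Day Number 2220507; in the Coptic calendar that is 8 Paoni 1083 AM.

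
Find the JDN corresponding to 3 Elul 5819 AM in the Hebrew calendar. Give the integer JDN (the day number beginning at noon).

2473318

In the Gregorian calendar the same day is 12 August 2059.
JDN 2400001 is 17 November 1858 CE (Gregorian), MJD 0; the target day is +73317 days from there, so JDN = 2473318.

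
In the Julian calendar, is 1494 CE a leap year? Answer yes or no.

no

1494 mod 4 = 2, so it is a common year in the Julian calendar.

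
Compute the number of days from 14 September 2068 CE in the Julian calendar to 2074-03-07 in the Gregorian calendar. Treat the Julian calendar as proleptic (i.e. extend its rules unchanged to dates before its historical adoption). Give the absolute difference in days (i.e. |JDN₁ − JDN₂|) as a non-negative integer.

JDN of the first date = 2476652.
JDN of the second date = 2478639.
|2478639 − 2476652| = 1987.

1987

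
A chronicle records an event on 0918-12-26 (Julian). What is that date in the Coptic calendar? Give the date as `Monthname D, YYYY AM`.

The source date corresponds to 31 December 918 in the proleptic Gregorian calendar (JDN 2056717).
That day falls on 30 Koiak 635 AM in the Coptic calendar.

Koiak 30, 635 AM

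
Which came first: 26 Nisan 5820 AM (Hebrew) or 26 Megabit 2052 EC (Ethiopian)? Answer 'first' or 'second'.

Converting both to JDN: 2473576 vs 2473554; the smaller is the second.

second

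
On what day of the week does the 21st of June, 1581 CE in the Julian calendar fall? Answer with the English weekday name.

Wednesday

Equivalently 1 July 1581 Gregorian, JDN 2298690.
JDN 2298690 mod 7 = 2, and JDN 0 was a Monday, so this is a Wednesday.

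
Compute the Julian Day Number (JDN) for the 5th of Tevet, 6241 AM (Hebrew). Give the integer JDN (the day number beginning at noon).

Equivalently 7 January 2481 (Gregorian).
JDN 2400001 is 17 November 1858 CE (Gregorian), MJD 0; the target day is +227233 days from there, so JDN = 2627234.

2627234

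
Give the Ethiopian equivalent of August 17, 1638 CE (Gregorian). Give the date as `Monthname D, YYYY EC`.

Nehase 14, 1630 EC

Both dates share Julian Day Number 2319556; in the Ethiopian calendar that is 14 Nehase 1630 EC.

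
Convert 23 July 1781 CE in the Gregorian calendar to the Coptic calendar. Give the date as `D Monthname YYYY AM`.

18 Epip 1497 AM

Julian Day Number of the source date = 2371761.
Converting JDN 2371761 to the Coptic calendar gives 18 Epip 1497 AM.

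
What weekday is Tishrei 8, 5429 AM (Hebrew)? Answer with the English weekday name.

This is JDN 2330541 (13 September 1668 Gregorian).
JDN 2330541 mod 7 = 3, and JDN 0 was a Monday, so this is a Thursday.

Thursday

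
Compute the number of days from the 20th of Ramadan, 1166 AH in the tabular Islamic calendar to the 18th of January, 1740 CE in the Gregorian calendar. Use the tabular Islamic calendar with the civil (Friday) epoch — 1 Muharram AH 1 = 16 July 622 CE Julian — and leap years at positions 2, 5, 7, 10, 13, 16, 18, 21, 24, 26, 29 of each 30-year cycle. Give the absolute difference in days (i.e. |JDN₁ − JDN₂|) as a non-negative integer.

4933

JDN of the first date = 2361532.
JDN of the second date = 2356599.
|2356599 − 2361532| = 4933.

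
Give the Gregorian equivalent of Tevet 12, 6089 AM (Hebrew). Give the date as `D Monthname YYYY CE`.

15 January 2329 CE

Both dates share Julian Day Number 2571724; in the Gregorian calendar that is 15 January 2329 CE.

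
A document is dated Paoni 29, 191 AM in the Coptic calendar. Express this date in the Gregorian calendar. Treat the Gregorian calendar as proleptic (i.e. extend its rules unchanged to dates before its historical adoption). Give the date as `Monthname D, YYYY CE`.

June 24, 475 CE

Julian Day Number of the source date = 1894725.
Converting JDN 1894725 to the Gregorian calendar gives 24 June 475 CE.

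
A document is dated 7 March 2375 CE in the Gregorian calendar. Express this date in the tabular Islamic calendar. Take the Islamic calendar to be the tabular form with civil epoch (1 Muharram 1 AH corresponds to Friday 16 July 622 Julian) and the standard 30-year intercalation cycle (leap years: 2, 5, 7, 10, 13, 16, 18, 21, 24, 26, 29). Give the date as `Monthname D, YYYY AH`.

Jumada al-Thani 3, 1807 AH

Both dates share Julian Day Number 2588576; in the tabular Islamic calendar that is 3 Jumada al-Thani 1807 AH.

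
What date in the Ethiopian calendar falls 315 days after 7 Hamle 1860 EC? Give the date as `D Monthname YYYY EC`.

17 Ginbot 1861 EC

JDN of 7 Hamle 1860 EC = 2403527.
2403527 + 315 = 2403842.
JDN 2403842 in the Ethiopian calendar is 17 Ginbot 1861 EC.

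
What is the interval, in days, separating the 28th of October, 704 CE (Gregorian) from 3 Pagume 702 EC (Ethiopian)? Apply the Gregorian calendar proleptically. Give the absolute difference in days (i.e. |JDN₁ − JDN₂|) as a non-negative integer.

2132

JDN of the first date = 1978491.
JDN of the second date = 1980623.
|1980623 − 1978491| = 2132.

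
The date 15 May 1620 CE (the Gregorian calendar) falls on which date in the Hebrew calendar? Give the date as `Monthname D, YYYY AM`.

Iyar 12, 5380 AM

Julian Day Number of the source date = 2312888.
Converting JDN 2312888 to the Hebrew calendar gives 12 Iyar 5380 AM.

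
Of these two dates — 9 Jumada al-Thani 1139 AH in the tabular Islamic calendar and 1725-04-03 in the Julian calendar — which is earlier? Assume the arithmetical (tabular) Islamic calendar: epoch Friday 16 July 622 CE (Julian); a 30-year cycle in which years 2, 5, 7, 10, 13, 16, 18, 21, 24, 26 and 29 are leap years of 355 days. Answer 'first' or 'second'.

second

Converting both to JDN: 2351865 vs 2351207; the smaller is the second.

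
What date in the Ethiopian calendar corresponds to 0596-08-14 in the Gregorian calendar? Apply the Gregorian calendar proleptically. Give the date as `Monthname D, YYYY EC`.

Nehase 19, 588 EC

Both dates share Julian Day Number 1938971; in the Ethiopian calendar that is 19 Nehase 588 EC.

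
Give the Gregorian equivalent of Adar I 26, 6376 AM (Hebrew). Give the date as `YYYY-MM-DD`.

Both dates share Julian Day Number 2676599; in the Gregorian calendar that is 6 March 2616 CE.

2616-03-06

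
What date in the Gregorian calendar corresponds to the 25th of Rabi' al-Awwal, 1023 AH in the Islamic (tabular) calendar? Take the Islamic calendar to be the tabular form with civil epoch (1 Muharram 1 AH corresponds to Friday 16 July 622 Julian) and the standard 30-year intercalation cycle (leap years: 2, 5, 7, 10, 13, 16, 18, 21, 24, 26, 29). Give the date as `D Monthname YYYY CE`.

Both dates share Julian Day Number 2310686; in the Gregorian calendar that is 5 May 1614 CE.

5 May 1614 CE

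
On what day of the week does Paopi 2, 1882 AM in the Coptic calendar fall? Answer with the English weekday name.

Equivalently 13 October 2165 Gregorian, JDN 2512096.
JDN 2512096 mod 7 = 6, and JDN 0 was a Monday, so this is a Sunday.

Sunday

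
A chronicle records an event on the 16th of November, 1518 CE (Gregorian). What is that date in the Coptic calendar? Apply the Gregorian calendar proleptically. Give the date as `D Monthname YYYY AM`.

Julian Day Number of the source date = 2275817.
Converting JDN 2275817 to the Coptic calendar gives 10 Hathor 1235 AM.

10 Hathor 1235 AM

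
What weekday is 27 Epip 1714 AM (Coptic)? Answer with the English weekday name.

Monday

Equivalently 3 August 1998 Gregorian, JDN 2451029.
2451029 ≡ 0 (mod 7); counting from Monday = 0 gives Monday.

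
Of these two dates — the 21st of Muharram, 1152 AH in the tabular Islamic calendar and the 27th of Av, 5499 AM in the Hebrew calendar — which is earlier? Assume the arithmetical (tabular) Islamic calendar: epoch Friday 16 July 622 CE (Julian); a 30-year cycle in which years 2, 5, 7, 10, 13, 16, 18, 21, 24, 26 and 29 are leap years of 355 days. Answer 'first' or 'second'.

First date → JDN 2356336; second date → JDN 2356459.
JDN 2356336 < JDN 2356459, so the first date is earlier.

first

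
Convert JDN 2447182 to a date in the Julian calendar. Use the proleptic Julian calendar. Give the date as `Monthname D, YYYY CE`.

January 8, 1988 CE

JDN 2447182 is 21 January 1988 in the Gregorian calendar.
In the Julian calendar that day is January 8, 1988 CE.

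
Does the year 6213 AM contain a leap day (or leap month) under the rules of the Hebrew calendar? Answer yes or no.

Hebrew year 6213 is year 19 of its 19-year Metonic cycle; leap years are at positions 3, 6, 8, 11, 14, 17, 19, so it is a leap year (13 months).

yes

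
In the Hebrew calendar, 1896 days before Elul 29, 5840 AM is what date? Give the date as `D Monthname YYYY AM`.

Counting 1896 days back from JDN 2481021 reaches JDN 2479125, which is 23 Tammuz 5835 AM.

23 Tammuz 5835 AM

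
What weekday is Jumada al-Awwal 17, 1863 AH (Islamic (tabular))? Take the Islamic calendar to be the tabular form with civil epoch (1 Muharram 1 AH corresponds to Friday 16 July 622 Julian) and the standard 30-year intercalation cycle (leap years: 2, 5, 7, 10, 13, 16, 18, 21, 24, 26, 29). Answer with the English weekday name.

Equivalently 20 June 2429 Gregorian, JDN 2608405.
JDN 2608405 mod 7 = 2, and JDN 0 was a Monday, so this is a Wednesday.

Wednesday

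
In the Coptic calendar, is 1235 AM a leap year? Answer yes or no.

1235 mod 4 = 3; in the Coptic calendar a year is leap when year mod 4 = 3, so it is a leap year.

yes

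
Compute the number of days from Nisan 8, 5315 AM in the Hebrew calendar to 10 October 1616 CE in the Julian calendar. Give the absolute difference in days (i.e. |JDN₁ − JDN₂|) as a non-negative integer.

22475

JDN of the first date = 2289110.
JDN of the second date = 2311585.
|2311585 − 2289110| = 22475.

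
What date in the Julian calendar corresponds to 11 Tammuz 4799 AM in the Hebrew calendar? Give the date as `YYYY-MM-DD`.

1039-07-06

The source date corresponds to 12 July 1039 in the proleptic Gregorian calendar (JDN 2100739).
That day falls on 6 July 1039 CE in the Julian calendar.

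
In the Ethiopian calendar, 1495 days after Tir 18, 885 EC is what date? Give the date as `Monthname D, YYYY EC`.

The starting date is JDN 2047239; 2047239 + 1495 = 2048734.
JDN 2048734 corresponds to Yekatit 22, 889 EC.

Yekatit 22, 889 EC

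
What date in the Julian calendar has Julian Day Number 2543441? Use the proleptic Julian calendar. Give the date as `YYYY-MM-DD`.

The Gregorian equivalent of JDN 2543441 is 9 August 2251.
In the Julian calendar that day is 2251-07-25.

2251-07-25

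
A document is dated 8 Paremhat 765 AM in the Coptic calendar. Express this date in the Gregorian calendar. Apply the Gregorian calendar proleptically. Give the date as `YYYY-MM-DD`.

Julian Day Number of the source date = 2104268.
Converting JDN 2104268 to the Gregorian calendar gives 10 March 1049 CE.

1049-03-10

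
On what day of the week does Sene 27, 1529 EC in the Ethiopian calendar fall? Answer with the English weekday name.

This is JDN 2282619 (1 July 1537 Gregorian).
JDN 2282619 mod 7 = 3, and JDN 0 was a Monday, so this is a Thursday.

Thursday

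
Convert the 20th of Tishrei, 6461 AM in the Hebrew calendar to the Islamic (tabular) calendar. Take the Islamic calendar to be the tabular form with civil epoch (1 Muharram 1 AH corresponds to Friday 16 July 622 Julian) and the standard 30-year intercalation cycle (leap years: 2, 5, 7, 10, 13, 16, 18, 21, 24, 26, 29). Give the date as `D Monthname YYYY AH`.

The source date corresponds to 25 October 2700 in the Gregorian calendar (JDN 2707512).
That day falls on 20 Muharram 2143 AH in the tabular Islamic calendar.

20 Muharram 2143 AH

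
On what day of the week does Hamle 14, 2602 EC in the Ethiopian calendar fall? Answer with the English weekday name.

This is JDN 2674549 (26 July 2610 Gregorian).
Since JDN mod 7 = 3 (0 = Monday), the day is Thursday.

Thursday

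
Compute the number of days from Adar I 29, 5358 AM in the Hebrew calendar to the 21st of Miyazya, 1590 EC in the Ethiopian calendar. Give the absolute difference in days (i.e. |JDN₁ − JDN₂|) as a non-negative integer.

First date → JDN 2304783; second date → JDN 2304833.
The interval is |2304783 − 2304833| = 50 days.

50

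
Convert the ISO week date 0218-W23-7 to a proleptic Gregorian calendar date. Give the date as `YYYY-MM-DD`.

0218-06-07

ISO week 1 of 218 is the week containing the first Thursday of 218.
Week 23, day 7 (Sunday) lands on 0218-06-07.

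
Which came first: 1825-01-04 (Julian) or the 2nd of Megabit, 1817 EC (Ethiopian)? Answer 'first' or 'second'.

The two dates have Julian Day Numbers 2387643 and 2387696 respectively.
Since 2387643 < 2387696, the first date comes first.

first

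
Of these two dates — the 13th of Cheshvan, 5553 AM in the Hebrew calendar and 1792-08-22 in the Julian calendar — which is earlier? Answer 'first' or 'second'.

second

The two dates have Julian Day Numbers 2375877 and 2375820 respectively.
Since 2375820 < 2375877, the second date comes first.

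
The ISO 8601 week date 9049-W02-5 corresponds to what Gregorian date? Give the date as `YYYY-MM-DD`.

ISO week 1 of 9049 is the week containing the first Thursday of 9049.
Week 2, day 5 (Friday) lands on 9049-01-12.

9049-01-12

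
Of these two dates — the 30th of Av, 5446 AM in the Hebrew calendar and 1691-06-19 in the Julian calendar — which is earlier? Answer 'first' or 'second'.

The two dates have Julian Day Numbers 2337091 and 2338865 respectively.
Since 2337091 < 2338865, the first date comes first.

first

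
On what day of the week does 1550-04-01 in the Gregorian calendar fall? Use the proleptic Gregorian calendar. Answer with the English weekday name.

Saturday

Since JDN mod 7 = 5 (0 = Monday), the day is Saturday.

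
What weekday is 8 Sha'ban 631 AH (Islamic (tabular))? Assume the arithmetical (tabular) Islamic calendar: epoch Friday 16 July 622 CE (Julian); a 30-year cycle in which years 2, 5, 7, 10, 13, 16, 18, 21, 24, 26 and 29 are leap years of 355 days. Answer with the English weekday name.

Tuesday

Equivalently 16 May 1234 Gregorian, JDN 2171905.
2171905 ≡ 1 (mod 7); counting from Monday = 0 gives Tuesday.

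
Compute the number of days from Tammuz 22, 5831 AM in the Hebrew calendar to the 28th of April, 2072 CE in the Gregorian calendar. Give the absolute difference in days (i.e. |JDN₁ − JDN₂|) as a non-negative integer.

JDN of the first date = 2477677.
JDN of the second date = 2477961.
|2477961 − 2477677| = 284.

284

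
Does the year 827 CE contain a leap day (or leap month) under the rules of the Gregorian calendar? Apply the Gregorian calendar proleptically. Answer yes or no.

827 is not divisible by 4, so it is a common year.

no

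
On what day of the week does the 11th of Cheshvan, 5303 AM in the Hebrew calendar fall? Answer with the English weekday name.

This is JDN 2284567 (31 October 1542 Gregorian).
Since JDN mod 7 = 5 (0 = Monday), the day is Saturday.

Saturday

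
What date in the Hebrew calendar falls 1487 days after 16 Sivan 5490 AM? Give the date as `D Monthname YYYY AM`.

26 Sivan 5494 AM

The starting date is JDN 2353081; 2353081 + 1487 = 2354568.
JDN 2354568 corresponds to 26 Sivan 5494 AM.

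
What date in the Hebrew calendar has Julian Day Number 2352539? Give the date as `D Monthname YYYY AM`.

The Gregorian equivalent of JDN 2352539 is 6 December 1728.
In the Hebrew calendar that day is 4 Tevet 5489 AM.

4 Tevet 5489 AM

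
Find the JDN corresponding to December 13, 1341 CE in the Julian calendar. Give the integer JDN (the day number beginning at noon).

2211205

In the proleptic Gregorian calendar the same day is 21 December 1341.
JDN 2451545 is 1 January 2000 CE (Gregorian); the target day is −240340 days from there, so JDN = 2211205.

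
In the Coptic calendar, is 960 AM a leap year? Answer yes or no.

no

960 mod 4 = 0; in the Coptic calendar a year is leap when year mod 4 = 3, so it is a common year.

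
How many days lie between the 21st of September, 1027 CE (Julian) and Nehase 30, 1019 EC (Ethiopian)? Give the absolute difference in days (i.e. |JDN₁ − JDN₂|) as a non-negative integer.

JDN of the first date = 2096433.
JDN of the second date = 2096404.
|2096404 − 2096433| = 29.

29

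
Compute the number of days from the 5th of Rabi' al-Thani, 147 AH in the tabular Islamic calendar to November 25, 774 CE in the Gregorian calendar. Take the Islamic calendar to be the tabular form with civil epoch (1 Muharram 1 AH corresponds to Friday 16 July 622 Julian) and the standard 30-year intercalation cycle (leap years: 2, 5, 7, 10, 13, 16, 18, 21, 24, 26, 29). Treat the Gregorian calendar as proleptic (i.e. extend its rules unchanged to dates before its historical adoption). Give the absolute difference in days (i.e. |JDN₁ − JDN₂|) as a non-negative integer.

3815

JDN of the first date = 2000271.
JDN of the second date = 2004086.
|2004086 − 2000271| = 3815.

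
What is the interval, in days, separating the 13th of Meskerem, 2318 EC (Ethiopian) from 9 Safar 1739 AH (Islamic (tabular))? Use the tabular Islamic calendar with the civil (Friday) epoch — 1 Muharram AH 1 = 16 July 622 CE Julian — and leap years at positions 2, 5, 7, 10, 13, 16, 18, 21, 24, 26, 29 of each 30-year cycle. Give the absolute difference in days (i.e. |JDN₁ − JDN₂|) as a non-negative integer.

6150

First date → JDN 2570517; second date → JDN 2564367.
The interval is |2570517 − 2564367| = 6150 days.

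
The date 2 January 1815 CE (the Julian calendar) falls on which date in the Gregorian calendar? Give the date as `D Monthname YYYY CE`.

14 January 1815 CE

At this point the Julian calendar is 12 days behind the Gregorian.
2 January 1815 Julian + 12 days → 14 January 1815 Gregorian.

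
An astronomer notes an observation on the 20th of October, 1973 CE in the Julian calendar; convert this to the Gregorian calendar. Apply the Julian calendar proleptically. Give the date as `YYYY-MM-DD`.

The Julian–Gregorian offset here is 13 days (Julian trailing).
20 October 1973 Julian + 13 days → 2 November 1973 Gregorian.

1973-11-02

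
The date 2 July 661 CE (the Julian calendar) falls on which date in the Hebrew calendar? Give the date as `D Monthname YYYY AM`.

The source date corresponds to 5 July 661 in the proleptic Gregorian calendar (JDN 1962671).
That day falls on 29 Tammuz 4421 AM in the Hebrew calendar.

29 Tammuz 4421 AM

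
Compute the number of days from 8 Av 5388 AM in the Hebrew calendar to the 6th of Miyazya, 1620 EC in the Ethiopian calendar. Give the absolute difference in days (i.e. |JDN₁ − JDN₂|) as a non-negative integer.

118

JDN of the first date = 2315894.
JDN of the second date = 2315776.
|2315776 − 2315894| = 118.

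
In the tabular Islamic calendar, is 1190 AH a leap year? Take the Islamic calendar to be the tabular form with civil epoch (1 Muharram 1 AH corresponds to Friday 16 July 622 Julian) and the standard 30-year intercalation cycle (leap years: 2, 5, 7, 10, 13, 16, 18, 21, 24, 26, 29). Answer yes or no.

Year 1190 AH is year 20 of its 30-year cycle; leap positions are 2, 5, 7, 10, 13, 16, 18, 21, 24, 26, 29, so it is a common year (354 days).

no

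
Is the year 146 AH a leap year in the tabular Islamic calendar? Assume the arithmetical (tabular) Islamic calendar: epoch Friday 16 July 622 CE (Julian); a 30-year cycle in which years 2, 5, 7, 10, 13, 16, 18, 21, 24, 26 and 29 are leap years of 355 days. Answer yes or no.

Year 146 AH is year 26 of its 30-year cycle; leap positions are 2, 5, 7, 10, 13, 16, 18, 21, 24, 26, 29, so it is a leap year (355 days).

yes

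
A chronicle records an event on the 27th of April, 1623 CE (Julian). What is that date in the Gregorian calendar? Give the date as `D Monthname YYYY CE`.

7 May 1623 CE

For dates in this range the Gregorian date is 10 days ahead of the Julian.
27 April 1623 Julian + 10 days → 7 May 1623 Gregorian.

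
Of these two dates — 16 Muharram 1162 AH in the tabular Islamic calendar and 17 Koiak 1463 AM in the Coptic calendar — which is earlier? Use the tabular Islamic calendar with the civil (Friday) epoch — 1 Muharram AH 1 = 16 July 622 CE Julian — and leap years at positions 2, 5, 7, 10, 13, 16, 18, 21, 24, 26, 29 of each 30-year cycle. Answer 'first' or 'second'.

second

First date → JDN 2359875; second date → JDN 2359131.
JDN 2359131 < JDN 2359875, so the second date is earlier.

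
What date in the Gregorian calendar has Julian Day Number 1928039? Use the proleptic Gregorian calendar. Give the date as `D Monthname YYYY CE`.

9 September 566 CE

Counting from JDN 2299161 = 15 Oct 1582 gives an offset of -371122 days.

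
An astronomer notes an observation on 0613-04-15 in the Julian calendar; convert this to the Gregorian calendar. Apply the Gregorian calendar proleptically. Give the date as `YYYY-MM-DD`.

0613-04-18

For dates in this range the Gregorian date is 3 days ahead of the Julian.
15 April 613 Julian + 3 days → 18 April 613 Gregorian.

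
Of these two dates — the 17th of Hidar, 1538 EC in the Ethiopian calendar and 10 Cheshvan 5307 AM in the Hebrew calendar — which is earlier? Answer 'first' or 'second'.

first

The two dates have Julian Day Numbers 2285686 and 2286013 respectively.
Since 2285686 < 2286013, the first date comes first.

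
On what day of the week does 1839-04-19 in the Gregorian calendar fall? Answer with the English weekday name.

2392849 ≡ 4 (mod 7); counting from Monday = 0 gives Friday.

Friday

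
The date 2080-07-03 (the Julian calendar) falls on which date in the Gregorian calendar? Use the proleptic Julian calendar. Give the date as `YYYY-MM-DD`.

2080-07-16

The Julian–Gregorian offset here is 13 days (Julian trailing).
3 July 2080 Julian + 13 days → 16 July 2080 Gregorian.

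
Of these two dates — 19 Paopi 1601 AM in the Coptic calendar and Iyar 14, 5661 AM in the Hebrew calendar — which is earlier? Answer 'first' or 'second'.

The two dates have Julian Day Numbers 2409478 and 2415508 respectively.
Since 2409478 < 2415508, the first date comes first.

first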